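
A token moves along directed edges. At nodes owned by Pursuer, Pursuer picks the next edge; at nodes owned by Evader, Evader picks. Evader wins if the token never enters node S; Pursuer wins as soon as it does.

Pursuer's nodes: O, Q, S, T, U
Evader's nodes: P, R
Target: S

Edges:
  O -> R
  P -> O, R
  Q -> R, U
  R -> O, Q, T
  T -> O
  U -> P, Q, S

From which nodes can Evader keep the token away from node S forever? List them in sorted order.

A0 = {S}
A1: add {U} — U (Pursuer) has U→S.
A2: add {Q} — Q (Pursuer) has Q→U.
A3 = A2; e.g. O (Pursuer) has no edge into A2. Fixed point.
Pursuer's attractor = {Q, S, U}; Evader avoids the target exactly from the complement.

O, P, R, T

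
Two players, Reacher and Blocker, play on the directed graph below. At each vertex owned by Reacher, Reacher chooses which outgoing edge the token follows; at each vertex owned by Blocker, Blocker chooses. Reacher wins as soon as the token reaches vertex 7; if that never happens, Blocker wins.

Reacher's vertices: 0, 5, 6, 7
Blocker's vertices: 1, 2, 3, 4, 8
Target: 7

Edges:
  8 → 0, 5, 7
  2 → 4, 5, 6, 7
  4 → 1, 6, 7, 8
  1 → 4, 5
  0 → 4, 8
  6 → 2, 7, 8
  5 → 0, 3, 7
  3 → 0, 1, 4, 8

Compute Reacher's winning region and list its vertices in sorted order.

5, 6, 7

A0 = {7}
A1: add {5, 6} — 5 (Reacher) has 5→7; 6 (Reacher) has 6→7.
A2 = A1; e.g. 0 (Reacher) has no edge into A1. Fixed point.
Reacher's winning region = {5, 6, 7}.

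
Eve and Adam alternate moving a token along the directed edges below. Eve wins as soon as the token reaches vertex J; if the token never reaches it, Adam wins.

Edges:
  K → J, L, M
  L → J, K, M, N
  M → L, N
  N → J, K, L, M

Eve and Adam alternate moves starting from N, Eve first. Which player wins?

Track states (vertex, player-to-move).
A0 = {(J,Eve), (J,Adam)}
A1: add {(K,Eve), (L,Eve), (N,Eve)}.
(N,Eve) ∈ A1 ⇒ Eve forces the target.

Eve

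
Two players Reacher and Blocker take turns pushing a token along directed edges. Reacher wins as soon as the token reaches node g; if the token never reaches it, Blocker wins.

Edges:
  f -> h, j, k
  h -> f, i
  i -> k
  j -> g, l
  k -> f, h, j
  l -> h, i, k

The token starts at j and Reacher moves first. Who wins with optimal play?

Reacher

Track states (vertex, player-to-move).
A0 = {(g,Reacher), (g,Blocker)}
A1: add {(j,Reacher)}.
(j,Reacher) ∈ A1 ⇒ Reacher forces the target.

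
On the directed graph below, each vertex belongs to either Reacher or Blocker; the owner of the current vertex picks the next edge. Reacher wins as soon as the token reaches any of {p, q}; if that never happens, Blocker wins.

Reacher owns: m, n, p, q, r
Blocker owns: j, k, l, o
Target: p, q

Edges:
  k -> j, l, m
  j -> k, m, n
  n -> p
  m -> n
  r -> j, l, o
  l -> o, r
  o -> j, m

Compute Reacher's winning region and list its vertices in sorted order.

m, n, p, q

A0 = {p, q}
A1: add {n} — n (Reacher) has n→p.
A2: add {m} — m (Reacher) has m→n.
A3 = A2; e.g. j (Blocker) can still go to k. Fixed point.
Reacher's winning region = {m, n, p, q}.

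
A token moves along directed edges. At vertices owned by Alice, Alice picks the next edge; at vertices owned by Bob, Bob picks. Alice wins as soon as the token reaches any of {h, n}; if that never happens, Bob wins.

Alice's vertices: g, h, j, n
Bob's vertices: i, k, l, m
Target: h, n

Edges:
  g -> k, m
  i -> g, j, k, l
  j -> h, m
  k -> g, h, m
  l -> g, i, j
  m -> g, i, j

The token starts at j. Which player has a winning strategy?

Alice

A0 = {h, n}
A1: add {j} — j (Alice) has j→h.
A2 = A1; e.g. g (Alice) has no edge into A1. Fixed point.
j ∈ A1, so Alice can force the target.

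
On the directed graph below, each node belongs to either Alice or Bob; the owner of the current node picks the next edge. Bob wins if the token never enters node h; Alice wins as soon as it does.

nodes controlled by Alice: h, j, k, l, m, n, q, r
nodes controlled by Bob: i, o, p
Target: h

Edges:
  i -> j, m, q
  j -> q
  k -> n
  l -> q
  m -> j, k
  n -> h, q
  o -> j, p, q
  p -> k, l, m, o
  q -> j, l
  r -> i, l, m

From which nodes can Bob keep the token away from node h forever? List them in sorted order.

A0 = {h}
A1: add {n} — n (Alice) has n→h.
A2: add {k} — k (Alice) has k→n.
A3: add {m} — m (Alice) has m→k.
A4: add {r} — r (Alice) has r→m.
A5 = A4; e.g. i (Bob) can still go to j. Fixed point.
Alice's attractor = {h, k, m, n, r}; Bob avoids the target exactly from the complement.

i, j, l, o, p, q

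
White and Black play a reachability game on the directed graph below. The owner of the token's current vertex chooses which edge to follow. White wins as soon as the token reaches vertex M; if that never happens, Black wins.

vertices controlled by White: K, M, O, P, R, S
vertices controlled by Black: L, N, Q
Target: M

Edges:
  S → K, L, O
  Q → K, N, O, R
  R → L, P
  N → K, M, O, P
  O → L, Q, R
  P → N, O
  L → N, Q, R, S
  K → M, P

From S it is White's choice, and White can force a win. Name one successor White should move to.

K

A0 = {M}
A1: add {K} — K (White) has K→M.
A2: add {S} — S (White) has S→K.
A3 = A2; e.g. L (Black) can still go to N. Fixed point.
From S, successor K is in the attractor (rank 1); the other successors L, O are not.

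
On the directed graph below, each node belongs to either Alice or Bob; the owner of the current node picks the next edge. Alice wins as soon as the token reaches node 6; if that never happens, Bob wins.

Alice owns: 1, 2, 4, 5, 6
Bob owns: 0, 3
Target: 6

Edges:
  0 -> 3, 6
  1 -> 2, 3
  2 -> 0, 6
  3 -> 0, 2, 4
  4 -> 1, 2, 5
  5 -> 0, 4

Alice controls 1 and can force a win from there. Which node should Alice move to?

A0 = {6}
A1: add {2} — 2 (Alice) has 2→6.
A2: add {1, 4} — 1 (Alice) has 1→2; 4 (Alice) has 4→2.
A3: add {5} — 5 (Alice) has 5→4.
A4 = A3; e.g. 0 (Bob) can still go to 3. Fixed point.
From 1, successor 2 is in the attractor (rank 1); the other successor 3 is not.

2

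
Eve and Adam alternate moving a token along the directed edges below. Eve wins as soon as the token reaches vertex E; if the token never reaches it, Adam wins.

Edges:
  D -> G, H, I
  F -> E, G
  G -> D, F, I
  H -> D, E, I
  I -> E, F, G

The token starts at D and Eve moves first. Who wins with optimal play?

Adam

Track states (vertex, player-to-move).
A0 = {(E,Eve), (E,Adam)}
A1: add {(F,Eve), (H,Eve), (I,Eve)}.
A2 = A1; e.g. (D,Eve) stays out. (D,Eve) never enters ⇒ Adam avoids the target.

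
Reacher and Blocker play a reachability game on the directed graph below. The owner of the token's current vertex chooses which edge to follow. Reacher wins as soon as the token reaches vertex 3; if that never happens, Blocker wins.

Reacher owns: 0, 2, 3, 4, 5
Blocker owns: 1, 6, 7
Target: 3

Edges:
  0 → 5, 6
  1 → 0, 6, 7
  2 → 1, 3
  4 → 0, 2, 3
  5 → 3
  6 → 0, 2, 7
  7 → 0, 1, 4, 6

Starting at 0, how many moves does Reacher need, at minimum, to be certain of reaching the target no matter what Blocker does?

A0 = {3}
A1: add {2, 4, 5} — 2 (Reacher) has 2→3; 4 (Reacher) has 4→3; 5 (Reacher) has 5→3.
A2: add {0} — 0 (Reacher) has 0→5.
A3 = A2; e.g. 1 (Blocker) can still go to 6. Fixed point.
0 enters the attractor at level 2, so Reacher can force the target in 2 moves from there.

2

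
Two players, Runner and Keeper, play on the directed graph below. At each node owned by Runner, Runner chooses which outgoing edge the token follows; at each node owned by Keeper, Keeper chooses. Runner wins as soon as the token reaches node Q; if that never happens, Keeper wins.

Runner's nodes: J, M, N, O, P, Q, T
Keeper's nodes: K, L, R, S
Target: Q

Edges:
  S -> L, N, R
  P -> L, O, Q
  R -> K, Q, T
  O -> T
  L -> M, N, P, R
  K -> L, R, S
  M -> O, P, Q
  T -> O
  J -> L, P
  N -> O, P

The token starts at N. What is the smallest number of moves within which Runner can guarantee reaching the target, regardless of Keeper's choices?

2

A0 = {Q}
A1: add {M, P} — M (Runner) has M→Q; P (Runner) has P→Q.
A2: add {J, N} — J (Runner) has J→P; N (Runner) has N→P.
A3 = A2; e.g. K (Keeper) can still go to L. Fixed point.
N enters the attractor at level 2, so Runner can force the target in 2 moves from there.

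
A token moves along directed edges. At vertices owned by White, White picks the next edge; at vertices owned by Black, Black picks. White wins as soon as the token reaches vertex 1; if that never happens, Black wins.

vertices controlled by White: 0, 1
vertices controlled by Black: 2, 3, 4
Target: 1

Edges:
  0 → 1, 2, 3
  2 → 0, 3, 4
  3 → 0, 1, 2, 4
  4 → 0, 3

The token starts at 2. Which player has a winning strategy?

A0 = {1}
A1: add {0} — 0 (White) has 0→1.
A2 = A1; e.g. 2 (Black) can still go to 3. Fixed point.
2 never enters the attractor, so Black can avoid the target forever.

Black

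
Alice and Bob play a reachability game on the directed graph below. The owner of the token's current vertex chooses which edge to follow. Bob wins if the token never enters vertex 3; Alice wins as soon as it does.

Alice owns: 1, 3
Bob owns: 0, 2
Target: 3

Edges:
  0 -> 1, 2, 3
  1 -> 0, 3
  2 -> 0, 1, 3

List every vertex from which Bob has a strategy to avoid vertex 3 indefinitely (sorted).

0, 2

A0 = {3}
A1: add {1} — 1 (Alice) has 1→3.
A2 = A1; e.g. 0 (Bob) can still go to 2. Fixed point.
Alice's attractor = {1, 3}; Bob avoids the target exactly from the complement.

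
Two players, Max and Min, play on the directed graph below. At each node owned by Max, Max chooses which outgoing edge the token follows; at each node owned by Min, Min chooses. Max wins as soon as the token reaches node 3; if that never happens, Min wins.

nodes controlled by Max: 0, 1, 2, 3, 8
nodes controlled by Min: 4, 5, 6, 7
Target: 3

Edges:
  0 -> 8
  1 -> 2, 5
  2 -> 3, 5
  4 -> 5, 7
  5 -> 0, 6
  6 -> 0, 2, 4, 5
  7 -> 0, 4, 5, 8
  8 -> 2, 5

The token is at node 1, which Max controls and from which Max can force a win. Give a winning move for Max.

2

A0 = {3}
A1: add {2} — 2 (Max) has 2→3.
A2: add {1, 8} — 1 (Max) has 1→2; 8 (Max) has 8→2.
A3: add {0} — 0 (Max) has 0→8.
A4 = A3; e.g. 4 (Min) can still go to 5. Fixed point.
From 1, successor 2 is in the attractor (rank 1); the other successor 5 is not.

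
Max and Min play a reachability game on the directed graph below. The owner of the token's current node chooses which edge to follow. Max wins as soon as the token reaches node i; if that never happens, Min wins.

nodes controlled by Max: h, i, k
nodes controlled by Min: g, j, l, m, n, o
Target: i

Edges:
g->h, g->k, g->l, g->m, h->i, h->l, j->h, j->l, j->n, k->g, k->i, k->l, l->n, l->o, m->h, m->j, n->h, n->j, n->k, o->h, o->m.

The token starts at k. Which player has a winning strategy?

A0 = {i}
A1: add {h, k} — h (Max) has h→i; k (Max) has k→i.
A2 = A1; e.g. g (Min) can still go to l. Fixed point.
k ∈ A1, so Max can force the target.

Max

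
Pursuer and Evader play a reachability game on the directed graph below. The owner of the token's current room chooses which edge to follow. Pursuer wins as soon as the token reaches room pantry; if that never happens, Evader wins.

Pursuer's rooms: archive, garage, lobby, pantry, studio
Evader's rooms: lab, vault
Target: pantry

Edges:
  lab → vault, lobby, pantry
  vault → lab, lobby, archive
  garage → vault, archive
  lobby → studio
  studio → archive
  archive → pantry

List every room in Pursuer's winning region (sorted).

archive, garage, lobby, pantry, studio

A0 = {pantry}
A1: add {archive} — archive (Pursuer) has archive→pantry.
A2: add {garage, studio} — garage (Pursuer) has garage→archive; studio (Pursuer) has studio→archive.
A3: add {lobby} — lobby (Pursuer) has lobby→studio.
A4 = A3; e.g. lab (Evader) can still go to vault. Fixed point.
Pursuer's winning region = {archive, garage, lobby, pantry, studio}.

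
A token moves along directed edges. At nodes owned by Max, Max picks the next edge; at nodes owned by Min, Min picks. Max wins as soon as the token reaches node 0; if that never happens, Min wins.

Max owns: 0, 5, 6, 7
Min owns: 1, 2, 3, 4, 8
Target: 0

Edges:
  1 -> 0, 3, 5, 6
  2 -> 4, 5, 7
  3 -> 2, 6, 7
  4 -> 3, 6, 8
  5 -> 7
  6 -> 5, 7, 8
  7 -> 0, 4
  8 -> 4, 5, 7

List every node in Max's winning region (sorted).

A0 = {0}
A1: add {7} — 7 (Max) has 7→0.
A2: add {5, 6} — 5 (Max) has 5→7; 6 (Max) has 6→7.
A3 = A2; e.g. 1 (Min) can still go to 3. Fixed point.
Max's winning region = {0, 5, 6, 7}.

0, 5, 6, 7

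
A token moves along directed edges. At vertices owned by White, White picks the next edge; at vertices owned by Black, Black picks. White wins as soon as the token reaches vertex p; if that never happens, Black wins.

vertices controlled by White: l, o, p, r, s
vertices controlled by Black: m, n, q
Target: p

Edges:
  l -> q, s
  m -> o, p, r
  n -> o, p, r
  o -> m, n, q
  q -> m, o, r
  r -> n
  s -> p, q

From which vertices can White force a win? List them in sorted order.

A0 = {p}
A1: add {s} — s (White) has s→p.
A2: add {l} — l (White) has l→s.
A3 = A2; e.g. m (Black) can still go to o. Fixed point.
White's winning region = {l, p, s}.

l, p, s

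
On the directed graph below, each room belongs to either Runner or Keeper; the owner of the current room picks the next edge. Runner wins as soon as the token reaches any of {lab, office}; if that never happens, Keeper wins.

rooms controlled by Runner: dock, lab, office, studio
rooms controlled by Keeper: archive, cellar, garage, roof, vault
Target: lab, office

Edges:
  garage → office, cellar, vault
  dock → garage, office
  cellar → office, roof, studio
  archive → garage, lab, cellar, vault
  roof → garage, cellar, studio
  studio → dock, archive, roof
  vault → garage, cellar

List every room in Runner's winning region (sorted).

dock, lab, office, studio

A0 = {lab, office}
A1: add {dock} — dock (Runner) has dock→office.
A2: add {studio} — studio (Runner) has studio→dock.
A3 = A2; e.g. garage (Keeper) can still go to cellar. Fixed point.
Runner's winning region = {dock, lab, office, studio}.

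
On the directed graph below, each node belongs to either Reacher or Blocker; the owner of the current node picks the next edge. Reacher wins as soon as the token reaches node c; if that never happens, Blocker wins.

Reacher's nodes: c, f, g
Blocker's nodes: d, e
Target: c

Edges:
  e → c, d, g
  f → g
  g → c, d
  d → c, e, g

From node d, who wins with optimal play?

Blocker

A0 = {c}
A1: add {g} — g (Reacher) has g→c.
A2: add {f} — f (Reacher) has f→g.
A3 = A2; e.g. d (Blocker) can still go to e. Fixed point.
d never enters the attractor, so Blocker can avoid the target forever.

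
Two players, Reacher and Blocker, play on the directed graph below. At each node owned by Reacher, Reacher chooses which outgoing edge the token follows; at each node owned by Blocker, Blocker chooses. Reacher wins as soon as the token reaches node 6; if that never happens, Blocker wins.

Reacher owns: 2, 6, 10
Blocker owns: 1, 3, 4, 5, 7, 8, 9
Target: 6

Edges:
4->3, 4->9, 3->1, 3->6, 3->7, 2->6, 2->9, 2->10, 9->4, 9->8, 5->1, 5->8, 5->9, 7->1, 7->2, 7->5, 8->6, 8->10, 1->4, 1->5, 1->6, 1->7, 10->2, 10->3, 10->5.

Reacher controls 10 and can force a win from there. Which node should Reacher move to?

2

A0 = {6}
A1: add {2} — 2 (Reacher) has 2→6.
A2: add {10} — 10 (Reacher) has 10→2.
A3: add {8} — 8 (Blocker): all of {6, 10} already in.
A4 = A3; e.g. 1 (Blocker) can still go to 4. Fixed point.
From 10, successor 2 is in the attractor (rank 1); the other successors 3, 5 are not.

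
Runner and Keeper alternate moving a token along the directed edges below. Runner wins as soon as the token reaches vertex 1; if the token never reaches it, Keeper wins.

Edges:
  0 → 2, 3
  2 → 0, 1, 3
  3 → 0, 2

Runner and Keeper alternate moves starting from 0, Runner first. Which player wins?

Keeper

Track states (vertex, player-to-move).
A0 = {(1,Runner), (1,Keeper)}
A1: add {(2,Runner)}.
A2 = A1; e.g. (0,Runner) stays out. (0,Runner) never enters ⇒ Keeper avoids the target.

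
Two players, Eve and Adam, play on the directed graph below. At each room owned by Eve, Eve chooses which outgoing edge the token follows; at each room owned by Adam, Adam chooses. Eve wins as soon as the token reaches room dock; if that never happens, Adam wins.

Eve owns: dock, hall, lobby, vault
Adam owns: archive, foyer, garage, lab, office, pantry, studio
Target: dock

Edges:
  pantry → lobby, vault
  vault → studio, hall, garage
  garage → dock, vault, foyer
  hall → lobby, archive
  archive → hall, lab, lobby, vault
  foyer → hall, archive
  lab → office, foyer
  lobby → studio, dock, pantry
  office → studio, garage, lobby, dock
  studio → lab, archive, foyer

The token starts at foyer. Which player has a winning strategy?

A0 = {dock}
A1: add {lobby} — lobby (Eve) has lobby→dock.
A2: add {hall} — hall (Eve) has hall→lobby.
A3: add {vault} — vault (Eve) has vault→hall.
A4: add {pantry} — pantry (Adam): all of {lobby, vault} already in.
A5 = A4; e.g. office (Adam) can still go to studio. Fixed point.
foyer never enters the attractor, so Adam can avoid the target forever.

Adam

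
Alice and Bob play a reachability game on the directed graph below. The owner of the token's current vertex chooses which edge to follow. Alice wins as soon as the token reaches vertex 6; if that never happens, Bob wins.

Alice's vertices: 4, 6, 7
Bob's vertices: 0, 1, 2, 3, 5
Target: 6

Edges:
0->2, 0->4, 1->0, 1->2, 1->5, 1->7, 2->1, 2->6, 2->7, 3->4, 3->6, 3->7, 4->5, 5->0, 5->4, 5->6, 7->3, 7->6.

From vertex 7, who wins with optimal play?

Alice

A0 = {6}
A1: add {7} — 7 (Alice) has 7→6.
A2 = A1; e.g. 0 (Bob) can still go to 2. Fixed point.
7 ∈ A1, so Alice can force the target.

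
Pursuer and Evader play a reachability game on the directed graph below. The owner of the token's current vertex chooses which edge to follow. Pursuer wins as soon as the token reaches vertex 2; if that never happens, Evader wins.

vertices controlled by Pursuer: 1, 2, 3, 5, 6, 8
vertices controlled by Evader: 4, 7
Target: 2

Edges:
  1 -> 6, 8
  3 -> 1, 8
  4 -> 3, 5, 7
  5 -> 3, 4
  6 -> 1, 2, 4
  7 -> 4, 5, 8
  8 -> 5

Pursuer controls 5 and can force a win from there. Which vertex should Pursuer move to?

A0 = {2}
A1: add {6} — 6 (Pursuer) has 6→2.
A2: add {1} — 1 (Pursuer) has 1→6.
A3: add {3} — 3 (Pursuer) has 3→1.
A4: add {5} — 5 (Pursuer) has 5→3.
A5: add {8} — 8 (Pursuer) has 8→5.
A6 = A5; e.g. 4 (Evader) can still go to 7. Fixed point.
From 5, successor 3 is in the attractor (rank 3); the other successor 4 is not.

3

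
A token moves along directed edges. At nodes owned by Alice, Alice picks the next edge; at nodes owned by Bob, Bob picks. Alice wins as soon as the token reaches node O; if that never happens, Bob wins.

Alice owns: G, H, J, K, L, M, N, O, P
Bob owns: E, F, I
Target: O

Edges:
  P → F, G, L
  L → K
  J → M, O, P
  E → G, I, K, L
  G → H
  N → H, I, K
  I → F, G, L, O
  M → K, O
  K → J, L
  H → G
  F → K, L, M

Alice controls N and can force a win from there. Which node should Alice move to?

K

A0 = {O}
A1: add {J, M} — J (Alice) has J→O; M (Alice) has M→O.
A2: add {K} — K (Alice) has K→J.
A3: add {L, N} — L (Alice) has L→K; N (Alice) has N→K.
A4: add {F, P} — F (Bob): all of {K, L, M} already in; P (Alice) has P→L.
A5 = A4; e.g. E (Bob) can still go to G. Fixed point.
From N, successor K is in the attractor (rank 2); the other successors H, I are not.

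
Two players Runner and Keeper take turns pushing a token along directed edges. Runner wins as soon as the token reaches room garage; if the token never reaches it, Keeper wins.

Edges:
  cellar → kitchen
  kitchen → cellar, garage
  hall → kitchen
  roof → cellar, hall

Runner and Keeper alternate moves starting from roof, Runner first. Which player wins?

Runner

Track states (vertex, player-to-move).
A0 = {(garage,Runner), (garage,Keeper)}
A1: add {(kitchen,Runner)}.
A2: add {(cellar,Keeper), (hall,Keeper)}.
A3: add {(roof,Runner)}.
(roof,Runner) ∈ A3 ⇒ Runner forces the target.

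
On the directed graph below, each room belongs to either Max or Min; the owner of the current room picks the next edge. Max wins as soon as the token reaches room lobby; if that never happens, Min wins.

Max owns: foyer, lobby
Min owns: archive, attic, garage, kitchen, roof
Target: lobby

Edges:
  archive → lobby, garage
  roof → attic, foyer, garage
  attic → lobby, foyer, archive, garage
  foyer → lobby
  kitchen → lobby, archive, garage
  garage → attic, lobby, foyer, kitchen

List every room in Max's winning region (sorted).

A0 = {lobby}
A1: add {foyer} — foyer (Max) has foyer→lobby.
A2 = A1; e.g. attic (Min) can still go to archive. Fixed point.
Max's winning region = {foyer, lobby}.

foyer, lobby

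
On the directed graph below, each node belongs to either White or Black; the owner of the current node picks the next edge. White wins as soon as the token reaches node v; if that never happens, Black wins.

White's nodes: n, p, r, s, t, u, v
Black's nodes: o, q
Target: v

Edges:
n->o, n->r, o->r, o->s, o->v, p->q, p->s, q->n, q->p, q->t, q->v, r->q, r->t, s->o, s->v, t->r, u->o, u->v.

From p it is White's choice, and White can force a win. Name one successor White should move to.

A0 = {v}
A1: add {s, u} — s (White) has s→v; u (White) has u→v.
A2: add {p} — p (White) has p→s.
A3 = A2; e.g. n (White) has no edge into A2. Fixed point.
From p, successor s is in the attractor (rank 1); the other successor q is not.

s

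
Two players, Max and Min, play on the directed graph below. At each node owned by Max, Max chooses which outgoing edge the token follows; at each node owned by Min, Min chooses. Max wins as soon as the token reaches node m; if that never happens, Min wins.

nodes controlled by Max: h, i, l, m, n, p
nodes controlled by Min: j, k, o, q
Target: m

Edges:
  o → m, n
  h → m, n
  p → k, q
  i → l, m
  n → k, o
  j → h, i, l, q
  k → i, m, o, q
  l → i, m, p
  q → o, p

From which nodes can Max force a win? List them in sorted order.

A0 = {m}
A1: add {h, i, l} — h (Max) has h→m; i (Max) has i→m; l (Max) has l→m.
A2 = A1; e.g. j (Min) can still go to q. Fixed point.
Max's winning region = {h, i, l, m}.

h, i, l, m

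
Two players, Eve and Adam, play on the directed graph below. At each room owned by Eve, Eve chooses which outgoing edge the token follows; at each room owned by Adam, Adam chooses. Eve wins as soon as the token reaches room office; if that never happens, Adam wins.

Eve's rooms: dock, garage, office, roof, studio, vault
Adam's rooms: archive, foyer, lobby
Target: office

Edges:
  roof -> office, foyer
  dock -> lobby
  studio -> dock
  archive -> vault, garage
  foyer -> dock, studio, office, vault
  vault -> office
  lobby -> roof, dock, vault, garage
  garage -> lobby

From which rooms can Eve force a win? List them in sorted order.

A0 = {office}
A1: add {roof, vault} — roof (Eve) has roof→office; vault (Eve) has vault→office.
A2 = A1; e.g. dock (Eve) has no edge into A1. Fixed point.
Eve's winning region = {office, roof, vault}.

office, roof, vault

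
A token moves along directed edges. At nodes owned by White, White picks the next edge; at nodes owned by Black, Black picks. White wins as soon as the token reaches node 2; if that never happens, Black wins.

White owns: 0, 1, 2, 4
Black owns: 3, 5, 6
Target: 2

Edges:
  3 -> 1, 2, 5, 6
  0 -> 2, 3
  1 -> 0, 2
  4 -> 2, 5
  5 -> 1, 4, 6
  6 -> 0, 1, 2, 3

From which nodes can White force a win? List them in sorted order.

0, 1, 2, 4

A0 = {2}
A1: add {0, 1, 4} — 0 (White) has 0→2; 1 (White) has 1→2; 4 (White) has 4→2.
A2 = A1; e.g. 3 (Black) can still go to 5. Fixed point.
White's winning region = {0, 1, 2, 4}.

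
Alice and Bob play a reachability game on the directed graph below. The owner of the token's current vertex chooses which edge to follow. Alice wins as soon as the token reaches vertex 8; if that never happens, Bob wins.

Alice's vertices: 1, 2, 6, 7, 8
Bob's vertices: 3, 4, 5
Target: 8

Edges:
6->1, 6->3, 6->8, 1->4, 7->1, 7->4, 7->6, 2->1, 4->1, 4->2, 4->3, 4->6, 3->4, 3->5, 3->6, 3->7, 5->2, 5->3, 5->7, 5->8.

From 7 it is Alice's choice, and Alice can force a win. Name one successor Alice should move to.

A0 = {8}
A1: add {6} — 6 (Alice) has 6→8.
A2: add {7} — 7 (Alice) has 7→6.
A3 = A2; e.g. 1 (Alice) has no edge into A2. Fixed point.
From 7, successor 6 is in the attractor (rank 1); the other successors 1, 4 are not.

6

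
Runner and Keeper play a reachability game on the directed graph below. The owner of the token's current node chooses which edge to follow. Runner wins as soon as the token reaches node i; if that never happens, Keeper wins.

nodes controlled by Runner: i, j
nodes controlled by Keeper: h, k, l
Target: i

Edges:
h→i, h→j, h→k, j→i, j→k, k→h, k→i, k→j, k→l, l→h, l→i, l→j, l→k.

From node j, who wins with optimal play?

A0 = {i}
A1: add {j} — j (Runner) has j→i.
A2 = A1; e.g. h (Keeper) can still go to k. Fixed point.
j ∈ A1, so Runner can force the target.

Runner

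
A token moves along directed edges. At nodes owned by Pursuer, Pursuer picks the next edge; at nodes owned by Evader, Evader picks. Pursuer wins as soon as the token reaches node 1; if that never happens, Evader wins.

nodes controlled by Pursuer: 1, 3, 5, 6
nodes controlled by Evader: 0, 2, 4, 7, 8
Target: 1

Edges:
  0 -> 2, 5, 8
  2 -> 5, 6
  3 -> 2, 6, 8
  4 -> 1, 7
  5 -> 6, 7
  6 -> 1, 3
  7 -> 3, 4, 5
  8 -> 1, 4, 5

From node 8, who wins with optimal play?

Evader

A0 = {1}
A1: add {6} — 6 (Pursuer) has 6→1.
A2: add {3, 5} — 3 (Pursuer) has 3→6; 5 (Pursuer) has 5→6.
A3: add {2} — 2 (Evader): all of {5, 6} already in.
A4 = A3; e.g. 0 (Evader) can still go to 8. Fixed point.
8 never enters the attractor, so Evader can avoid the target forever.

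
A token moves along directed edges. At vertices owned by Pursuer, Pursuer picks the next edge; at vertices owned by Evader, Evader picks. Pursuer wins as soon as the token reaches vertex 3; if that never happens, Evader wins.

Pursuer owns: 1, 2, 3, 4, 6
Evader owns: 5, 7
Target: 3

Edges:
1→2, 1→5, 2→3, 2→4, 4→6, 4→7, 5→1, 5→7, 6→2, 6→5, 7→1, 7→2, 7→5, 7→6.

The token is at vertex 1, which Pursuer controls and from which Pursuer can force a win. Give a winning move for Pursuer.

2

A0 = {3}
A1: add {2} — 2 (Pursuer) has 2→3.
A2: add {1, 6} — 1 (Pursuer) has 1→2; 6 (Pursuer) has 6→2.
A3: add {4} — 4 (Pursuer) has 4→6.
A4 = A3; e.g. 5 (Evader) can still go to 7. Fixed point.
From 1, successor 2 is in the attractor (rank 1); the other successor 5 is not.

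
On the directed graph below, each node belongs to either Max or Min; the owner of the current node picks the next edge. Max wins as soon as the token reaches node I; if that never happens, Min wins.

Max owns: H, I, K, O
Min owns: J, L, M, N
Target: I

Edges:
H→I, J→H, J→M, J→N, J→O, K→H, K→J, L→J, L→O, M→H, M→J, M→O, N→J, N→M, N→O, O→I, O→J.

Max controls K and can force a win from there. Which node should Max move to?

A0 = {I}
A1: add {H, O} — H (Max) has H→I; O (Max) has O→I.
A2: add {K} — K (Max) has K→H.
A3 = A2; e.g. J (Min) can still go to M. Fixed point.
From K, successor H is in the attractor (rank 1); the other successor J is not.

H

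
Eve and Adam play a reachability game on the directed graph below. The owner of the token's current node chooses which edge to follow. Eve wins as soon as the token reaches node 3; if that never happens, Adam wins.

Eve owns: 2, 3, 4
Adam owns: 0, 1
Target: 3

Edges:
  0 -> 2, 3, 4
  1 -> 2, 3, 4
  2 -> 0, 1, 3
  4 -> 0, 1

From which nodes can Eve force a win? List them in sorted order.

2, 3

A0 = {3}
A1: add {2} — 2 (Eve) has 2→3.
A2 = A1; e.g. 0 (Adam) can still go to 4. Fixed point.
Eve's winning region = {2, 3}.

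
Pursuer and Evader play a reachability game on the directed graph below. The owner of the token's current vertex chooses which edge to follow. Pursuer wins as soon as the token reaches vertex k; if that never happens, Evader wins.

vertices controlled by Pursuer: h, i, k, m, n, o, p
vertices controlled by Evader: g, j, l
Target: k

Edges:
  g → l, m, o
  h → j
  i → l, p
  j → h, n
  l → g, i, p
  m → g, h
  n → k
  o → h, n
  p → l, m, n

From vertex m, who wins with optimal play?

A0 = {k}
A1: add {n} — n (Pursuer) has n→k.
A2: add {o, p} — o (Pursuer) has o→n; p (Pursuer) has p→n.
A3: add {i} — i (Pursuer) has i→p.
A4 = A3; e.g. g (Evader) can still go to l. Fixed point.
m never enters the attractor, so Evader can avoid the target forever.

Evader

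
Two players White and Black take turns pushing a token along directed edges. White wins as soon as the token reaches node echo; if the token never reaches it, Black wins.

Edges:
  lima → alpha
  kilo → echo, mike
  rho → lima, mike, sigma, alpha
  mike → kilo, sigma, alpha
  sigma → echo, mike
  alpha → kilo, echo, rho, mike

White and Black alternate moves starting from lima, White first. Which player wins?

Track states (vertex, player-to-move).
A0 = {(echo,White), (echo,Black)}
A1: add {(kilo,White), (sigma,White), (alpha,White)}.
A2: add {(lima,Black), (mike,Black)}.
A3: add {(rho,White)}.
A4 = A3; e.g. (lima,White) stays out. (lima,White) never enters ⇒ Black avoids the target.

Black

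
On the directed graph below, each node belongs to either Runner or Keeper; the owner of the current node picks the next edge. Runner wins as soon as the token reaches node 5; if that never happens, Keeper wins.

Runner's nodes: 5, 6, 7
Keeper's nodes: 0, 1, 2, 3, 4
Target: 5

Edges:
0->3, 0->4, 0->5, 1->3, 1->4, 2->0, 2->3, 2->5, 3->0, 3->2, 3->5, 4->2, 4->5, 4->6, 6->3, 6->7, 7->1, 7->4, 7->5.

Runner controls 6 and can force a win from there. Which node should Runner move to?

7

A0 = {5}
A1: add {7} — 7 (Runner) has 7→5.
A2: add {6} — 6 (Runner) has 6→7.
A3 = A2; e.g. 0 (Keeper) can still go to 3. Fixed point.
From 6, successor 7 is in the attractor (rank 1); the other successor 3 is not.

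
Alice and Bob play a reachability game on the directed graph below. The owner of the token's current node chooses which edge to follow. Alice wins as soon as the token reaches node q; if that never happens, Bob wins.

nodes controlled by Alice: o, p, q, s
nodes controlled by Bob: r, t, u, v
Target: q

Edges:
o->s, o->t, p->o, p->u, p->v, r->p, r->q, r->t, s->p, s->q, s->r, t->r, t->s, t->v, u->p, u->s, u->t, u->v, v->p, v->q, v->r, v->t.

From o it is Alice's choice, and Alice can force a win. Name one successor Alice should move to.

s

A0 = {q}
A1: add {s} — s (Alice) has s→q.
A2: add {o} — o (Alice) has o→s.
A3: add {p} — p (Alice) has p→o.
A4 = A3; e.g. r (Bob) can still go to t. Fixed point.
From o, successor s is in the attractor (rank 1); the other successor t is not.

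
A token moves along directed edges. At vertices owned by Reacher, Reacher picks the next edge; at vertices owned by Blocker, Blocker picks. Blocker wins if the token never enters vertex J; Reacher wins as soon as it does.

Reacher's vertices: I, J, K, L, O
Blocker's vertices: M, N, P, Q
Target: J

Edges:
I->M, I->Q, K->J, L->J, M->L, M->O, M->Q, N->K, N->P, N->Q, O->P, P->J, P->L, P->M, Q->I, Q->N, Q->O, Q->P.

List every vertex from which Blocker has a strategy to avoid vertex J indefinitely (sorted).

A0 = {J}
A1: add {K, L} — K (Reacher) has K→J; L (Reacher) has L→J.
A2 = A1; e.g. I (Reacher) has no edge into A1. Fixed point.
Reacher's attractor = {J, K, L}; Blocker avoids the target exactly from the complement.

I, M, N, O, P, Q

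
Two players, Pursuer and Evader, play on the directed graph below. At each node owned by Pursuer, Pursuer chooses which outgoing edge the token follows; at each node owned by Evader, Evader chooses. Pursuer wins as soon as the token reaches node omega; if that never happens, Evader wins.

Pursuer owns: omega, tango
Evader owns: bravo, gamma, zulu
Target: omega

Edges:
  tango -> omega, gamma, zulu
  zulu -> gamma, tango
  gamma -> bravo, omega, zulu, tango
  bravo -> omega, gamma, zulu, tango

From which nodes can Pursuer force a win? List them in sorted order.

omega, tango

A0 = {omega}
A1: add {tango} — tango (Pursuer) has tango→omega.
A2 = A1; e.g. bravo (Evader) can still go to gamma. Fixed point.
Pursuer's winning region = {omega, tango}.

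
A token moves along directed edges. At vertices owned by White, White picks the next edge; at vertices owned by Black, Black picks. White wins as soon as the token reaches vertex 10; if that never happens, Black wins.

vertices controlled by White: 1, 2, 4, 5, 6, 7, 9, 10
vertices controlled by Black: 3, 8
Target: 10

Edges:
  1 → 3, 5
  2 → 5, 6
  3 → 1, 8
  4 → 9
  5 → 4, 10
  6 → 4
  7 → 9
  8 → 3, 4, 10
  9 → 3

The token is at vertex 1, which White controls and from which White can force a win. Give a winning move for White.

A0 = {10}
A1: add {5} — 5 (White) has 5→10.
A2: add {1, 2} — 1 (White) has 1→5; 2 (White) has 2→5.
A3 = A2; e.g. 3 (Black) can still go to 8. Fixed point.
From 1, successor 5 is in the attractor (rank 1); the other successor 3 is not.

5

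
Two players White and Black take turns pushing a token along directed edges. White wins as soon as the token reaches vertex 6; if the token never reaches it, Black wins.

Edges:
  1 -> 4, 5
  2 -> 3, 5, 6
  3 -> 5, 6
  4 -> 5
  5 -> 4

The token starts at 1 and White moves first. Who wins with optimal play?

Black

Track states (vertex, player-to-move).
A0 = {(6,White), (6,Black)}
A1: add {(2,White), (3,White)}.
A2 = A1; e.g. (1,White) stays out. (1,White) never enters ⇒ Black avoids the target.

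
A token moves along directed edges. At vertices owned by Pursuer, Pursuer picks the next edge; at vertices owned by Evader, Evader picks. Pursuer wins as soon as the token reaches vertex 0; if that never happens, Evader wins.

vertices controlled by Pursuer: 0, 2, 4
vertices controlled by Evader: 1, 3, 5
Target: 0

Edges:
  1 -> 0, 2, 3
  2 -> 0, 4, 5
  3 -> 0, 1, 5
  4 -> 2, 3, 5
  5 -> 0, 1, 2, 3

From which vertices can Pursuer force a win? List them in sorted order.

A0 = {0}
A1: add {2} — 2 (Pursuer) has 2→0.
A2: add {4} — 4 (Pursuer) has 4→2.
A3 = A2; e.g. 1 (Evader) can still go to 3. Fixed point.
Pursuer's winning region = {0, 2, 4}.

0, 2, 4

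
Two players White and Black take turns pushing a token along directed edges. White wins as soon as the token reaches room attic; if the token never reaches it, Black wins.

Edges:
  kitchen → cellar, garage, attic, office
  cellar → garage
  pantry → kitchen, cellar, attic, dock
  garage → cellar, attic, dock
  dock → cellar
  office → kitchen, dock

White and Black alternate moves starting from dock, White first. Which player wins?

White

Track states (vertex, player-to-move).
A0 = {(attic,White), (attic,Black)}
A1: add {(kitchen,White), (pantry,White), (garage,White)}.
A2: add {(cellar,Black)}.
A3: add {(dock,White)}.
(dock,White) ∈ A3 ⇒ White forces the target.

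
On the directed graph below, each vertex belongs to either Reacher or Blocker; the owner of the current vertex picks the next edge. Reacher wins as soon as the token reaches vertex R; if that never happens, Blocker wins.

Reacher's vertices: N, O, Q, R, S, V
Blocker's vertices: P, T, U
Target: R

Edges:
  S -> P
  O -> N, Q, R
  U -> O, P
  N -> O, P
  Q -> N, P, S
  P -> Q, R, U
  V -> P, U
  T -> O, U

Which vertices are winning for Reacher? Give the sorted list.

A0 = {R}
A1: add {O} — O (Reacher) has O→R.
A2: add {N} — N (Reacher) has N→O.
A3: add {Q} — Q (Reacher) has Q→N.
A4 = A3; e.g. P (Blocker) can still go to U. Fixed point.
Reacher's winning region = {N, O, Q, R}.

N, O, Q, R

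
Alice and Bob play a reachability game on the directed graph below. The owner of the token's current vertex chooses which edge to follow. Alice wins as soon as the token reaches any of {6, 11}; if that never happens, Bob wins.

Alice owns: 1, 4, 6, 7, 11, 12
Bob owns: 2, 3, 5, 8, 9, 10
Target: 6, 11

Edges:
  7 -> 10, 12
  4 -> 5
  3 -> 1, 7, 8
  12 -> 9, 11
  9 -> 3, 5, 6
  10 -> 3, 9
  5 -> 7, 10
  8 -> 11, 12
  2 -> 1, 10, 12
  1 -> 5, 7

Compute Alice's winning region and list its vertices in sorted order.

A0 = {6, 11}
A1: add {12} — 12 (Alice) has 12→11.
A2: add {7, 8} — 7 (Alice) has 7→12; 8 (Bob): all of {11, 12} already in.
A3: add {1} — 1 (Alice) has 1→7.
A4: add {3} — 3 (Bob): all of {1, 7, 8} already in.
A5 = A4; e.g. 2 (Bob) can still go to 10. Fixed point.
Alice's winning region = {1, 3, 6, 7, 8, 11, 12}.

1, 3, 6, 7, 8, 11, 12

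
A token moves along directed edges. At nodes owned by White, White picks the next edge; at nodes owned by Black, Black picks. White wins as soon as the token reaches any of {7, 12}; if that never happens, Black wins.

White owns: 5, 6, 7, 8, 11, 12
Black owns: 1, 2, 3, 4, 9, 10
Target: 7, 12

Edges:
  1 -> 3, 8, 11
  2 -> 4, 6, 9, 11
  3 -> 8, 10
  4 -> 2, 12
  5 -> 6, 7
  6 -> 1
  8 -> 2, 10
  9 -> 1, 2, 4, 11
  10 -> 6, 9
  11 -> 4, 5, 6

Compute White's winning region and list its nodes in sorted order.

A0 = {7, 12}
A1: add {5} — 5 (White) has 5→7.
A2: add {11} — 11 (White) has 11→5.
A3 = A2; e.g. 1 (Black) can still go to 3. Fixed point.
White's winning region = {5, 7, 11, 12}.

5, 7, 11, 12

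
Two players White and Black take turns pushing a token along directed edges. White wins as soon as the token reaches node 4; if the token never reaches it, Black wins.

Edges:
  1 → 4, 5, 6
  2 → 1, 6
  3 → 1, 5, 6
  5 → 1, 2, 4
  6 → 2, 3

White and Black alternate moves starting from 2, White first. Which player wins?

Track states (vertex, player-to-move).
A0 = {(4,White), (4,Black)}
A1: add {(1,White), (5,White)}.
A2 = A1; e.g. (1,Black) stays out. (2,White) never enters ⇒ Black avoids the target.

Black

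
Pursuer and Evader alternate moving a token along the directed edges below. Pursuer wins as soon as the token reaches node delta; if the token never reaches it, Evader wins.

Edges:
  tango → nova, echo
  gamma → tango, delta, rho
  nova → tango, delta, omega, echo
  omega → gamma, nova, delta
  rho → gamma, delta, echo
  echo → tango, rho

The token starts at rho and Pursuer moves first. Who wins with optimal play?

Pursuer

Track states (vertex, player-to-move).
A0 = {(delta,Pursuer), (delta,Evader)}
A1: add {(gamma,Pursuer), (nova,Pursuer), (omega,Pursuer), (rho,Pursuer)}.
(rho,Pursuer) ∈ A1 ⇒ Pursuer forces the target.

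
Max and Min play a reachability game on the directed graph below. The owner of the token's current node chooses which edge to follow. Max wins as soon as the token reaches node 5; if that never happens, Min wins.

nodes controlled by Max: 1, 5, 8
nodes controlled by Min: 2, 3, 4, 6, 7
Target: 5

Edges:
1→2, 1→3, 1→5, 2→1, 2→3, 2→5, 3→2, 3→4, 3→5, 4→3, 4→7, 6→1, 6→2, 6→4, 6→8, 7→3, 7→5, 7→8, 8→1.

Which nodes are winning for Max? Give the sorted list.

1, 5, 8

A0 = {5}
A1: add {1} — 1 (Max) has 1→5.
A2: add {8} — 8 (Max) has 8→1.
A3 = A2; e.g. 2 (Min) can still go to 3. Fixed point.
Max's winning region = {1, 5, 8}.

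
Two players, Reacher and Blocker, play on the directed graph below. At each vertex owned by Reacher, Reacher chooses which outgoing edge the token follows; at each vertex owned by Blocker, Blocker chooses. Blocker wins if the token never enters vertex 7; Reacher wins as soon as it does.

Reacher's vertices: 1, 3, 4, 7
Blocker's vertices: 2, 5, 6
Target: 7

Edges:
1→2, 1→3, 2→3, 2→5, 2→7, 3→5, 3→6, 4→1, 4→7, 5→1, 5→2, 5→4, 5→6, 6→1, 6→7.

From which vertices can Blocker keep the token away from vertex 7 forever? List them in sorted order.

1, 2, 3, 5, 6

A0 = {7}
A1: add {4} — 4 (Reacher) has 4→7.
A2 = A1; e.g. 1 (Reacher) has no edge into A1. Fixed point.
Reacher's attractor = {4, 7}; Blocker avoids the target exactly from the complement.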